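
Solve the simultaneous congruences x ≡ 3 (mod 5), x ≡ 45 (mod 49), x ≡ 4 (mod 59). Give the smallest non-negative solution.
x ≡ 9208 (mod 14455); the representative in [0, 14455) is 9208

The moduli 5, 49, 59 are pairwise coprime, so by the CRT there is a unique solution mod 5·49·59 = 14455.
Solve by successive substitution. Start with x ≡ 3 (mod 5).
  Combine with x ≡ 45 (mod 49): write x = 3 + 5·t and require 3 + 5·t ≡ 45 (mod 49), i.e. 5·t ≡ 45 − 3 ≡ 42 (mod 49). Since 5^(−1) ≡ 10 (mod 49), t ≡ 10·42 ≡ 28 (mod 49). So x ≡ 3 + 5·28 = 143 (mod 245).
  Combine with x ≡ 4 (mod 59): write x = 143 + 245·t and require 143 + 245·t ≡ 4 (mod 59), i.e. 245·t ≡ 4 − 143 ≡ 38 (mod 59). Since 245^(−1) ≡ 46 (mod 59) (245 ≡ 9 (mod 59)), t ≡ 46·38 ≡ 37 (mod 59). So x ≡ 143 + 245·37 = 9208 (mod 14455).
Unique solution in [0, 14455): x = 9208.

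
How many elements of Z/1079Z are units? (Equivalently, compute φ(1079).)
An element a ∈ Z/1079Z is a unit iff gcd(a, 1079) = 1, so the number of units is φ(1079). φ is multiplicative, with φ(p^e) = p^e − p^(e−1). Factorise 1079 = 13 · 83. Then
  φ(1079) = (13 − 1) · (83 − 1) = 12 · 82 = 984.

Final answer: Z/1079Z has φ(1079) = 984 units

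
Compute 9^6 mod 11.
9

Use repeated squaring. Binary(6) = 110. Walk through the bits of the exponent 6 left-to-right: at each bit after the leading one, square the running value, then multiply by 9 if the bit is 1 (always reducing mod 11):
  bit 1 = 1 (leading): start with 9.
  bit 2 = 1: square 9^2 = 81 ≡ 4; bit is 1, so multiply 4·9 = 36 ≡ 3 (mod 11).
  bit 3 = 0: square 3^2 = 9 (mod 11).
Final value: 9^6 ≡ 9 (mod 11).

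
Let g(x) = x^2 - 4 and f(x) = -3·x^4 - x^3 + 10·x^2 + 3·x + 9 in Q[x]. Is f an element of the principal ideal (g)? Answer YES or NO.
In Q[x] the ideal (g) consists of all multiples of g, so f ∈ (g) iff g | f, i.e. iff the remainder of f on division by g is 0. Divide f by g (g is monic, so eliminate the leading term of the running remainder at each step):
  leading term -3·x^4: subtract (-3·x^2)·g(x) = -3·x^4 + 12·x^2, leaving -x^3 - 2·x^2 + 3·x + 9
  leading term -x^3: subtract (-x)·g(x) = -x^3 + 4·x, leaving -2·x^2 - x + 9
  leading term -2·x^2: subtract (-2)·g(x) = 8 - 2·x^2, leaving 1 - x
The remainder r(x) = 1 - x ≠ 0 (and deg r < deg g), so g ∤ f, i.e. f ∉ (g).

Final answer: NO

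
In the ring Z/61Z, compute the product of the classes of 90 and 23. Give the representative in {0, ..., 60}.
57

Reduce the factors first: 90 ≡ 29 (mod 61), so 90 · 23 ≡ 29 · 23 (mod 61). 29 · 23 = 667. Dividing by 61: 667 = 10·61 + 57. So (90 · 23) mod 61 = 57.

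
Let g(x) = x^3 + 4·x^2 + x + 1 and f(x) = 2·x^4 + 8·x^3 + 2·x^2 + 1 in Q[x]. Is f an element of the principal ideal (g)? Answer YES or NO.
NO

In Q[x] the ideal (g) consists of all multiples of g, so f ∈ (g) iff g | f, i.e. iff the remainder of f on division by g is 0. Divide f by g (g is monic, so eliminate the leading term of the running remainder at each step):
  leading term 2·x^4: subtract (2·x)·g(x) = 2·x^4 + 8·x^3 + 2·x^2 + 2·x, leaving 1 - 2·x
The remainder r(x) = 1 - 2·x ≠ 0 (and deg r < deg g), so g ∤ f, i.e. f ∉ (g).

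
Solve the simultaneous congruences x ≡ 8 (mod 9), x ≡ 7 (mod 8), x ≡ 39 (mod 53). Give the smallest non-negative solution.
The moduli 9, 8, 53 are pairwise coprime, so by the CRT there is a unique solution mod 9·8·53 = 3816.
Solve by successive substitution. Start with x ≡ 8 (mod 9).
  Combine with x ≡ 7 (mod 8): write x = 8 + 9·t and require 8 + 9·t ≡ 7 (mod 8), i.e. 9·t ≡ 7 − 8 ≡ 7 (mod 8). Since 9^(−1) ≡ 1 (mod 8) (9 ≡ 1 (mod 8)), t ≡ 1·7 ≡ 7 (mod 8). So x ≡ 8 + 9·7 = 71 (mod 72).
  Combine with x ≡ 39 (mod 53): write x = 71 + 72·t and require 71 + 72·t ≡ 39 (mod 53), i.e. 72·t ≡ 39 − 71 ≡ 21 (mod 53). Since 72^(−1) ≡ 14 (mod 53) (72 ≡ 19 (mod 53)), t ≡ 14·21 ≡ 29 (mod 53). So x ≡ 71 + 72·29 = 2159 (mod 3816).
Unique solution in [0, 3816): x = 2159.

Final answer: x ≡ 2159 (mod 3816); the representative in [0, 3816) is 2159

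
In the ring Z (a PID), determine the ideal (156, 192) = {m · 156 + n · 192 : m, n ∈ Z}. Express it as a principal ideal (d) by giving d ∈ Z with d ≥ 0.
In the PID Z, (a, b) is generated by gcd(a, b). Compute gcd(192, 156) with the extended Euclidean algorithm, tracking rows (r, s, t) with s·192 + t·156 = r:
  row A: (192, 1, 0)   [1·192 + 0·156 = 192]
  row B: (156, 0, 1)   [0·192 + 1·156 = 156]
  192 = 1·156 + 36   → row C = row A − 1·row B = (36, 1, −1)   [check: 1·192 − 1·156 = 36]
  156 = 4·36 + 12   → row D = row B − 4·row C = (12, −4, 5)   [check: −4·192 + 5·156 = 12]
  36 = 3·12 + 0   → remainder 0, stop. gcd = 12 (last nonzero row D).
So gcd(156, 192) = 12, with Bézout identity −4·192 + 5·156 = 12. Containment (⊇): the Bézout identity exhibits 12 as an element of (156, 192), giving (12) ⊆ (156, 192). Containment (⊆): since 12 | 156 and 12 | 192 (156 = 12·13, 192 = 12·16), every Z-linear combination of 156 and 192 is divisible by 12, so (156, 192) ⊆ (12). Therefore (156, 192) = (12), d = 12.

Final answer: (156, 192) = (12); d = 12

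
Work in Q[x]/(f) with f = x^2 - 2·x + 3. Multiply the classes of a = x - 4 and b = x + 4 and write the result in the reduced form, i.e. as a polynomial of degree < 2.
a · b ≡ 2·x - 19 (mod f(x))

First multiply in Q[x] without reducing: a · b = x^2 - 16. Now divide by f(x) = x^2 - 2·x + 3, eliminating the leading term at each step:
  leading term x^2: subtract (1)·f(x) = x^2 - 2·x + 3, leaving 2·x - 19
The degree is now < 2, so this is the remainder. Hence a · b ≡ 2·x - 19 in Q[x]/(f).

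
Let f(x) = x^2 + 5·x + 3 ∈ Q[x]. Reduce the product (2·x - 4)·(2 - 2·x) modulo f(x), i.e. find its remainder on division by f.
a · b ≡ 32·x + 4 (mod f(x))

First multiply in Q[x] without reducing: a · b = -4·x^2 + 12·x - 8. Now divide by f(x) = x^2 + 5·x + 3, eliminating the leading term at each step:
  leading term -4·x^2: subtract (-4)·f(x) = -4·x^2 - 20·x - 12, leaving 32·x + 4
The degree is now < 2, so this is the remainder. Hence a · b ≡ 32·x + 4 in Q[x]/(f).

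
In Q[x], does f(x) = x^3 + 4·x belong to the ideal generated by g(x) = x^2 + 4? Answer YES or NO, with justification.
YES

In Q[x] the ideal (g) consists of all multiples of g, so f ∈ (g) iff g | f, i.e. iff the remainder of f on division by g is 0. Divide f by g (g is monic, so eliminate the leading term of the running remainder at each step):
  leading term x^3: subtract (x)·g(x) = x^3 + 4·x, leaving 0
The remainder is 0, so f(x) = g(x) · h(x) with h(x) = x. Hence g | f, i.e. f ∈ (g).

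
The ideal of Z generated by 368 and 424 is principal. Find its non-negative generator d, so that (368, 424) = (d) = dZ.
In the PID Z, (a, b) is generated by gcd(a, b). Compute gcd(424, 368) with the extended Euclidean algorithm, tracking rows (r, s, t) with s·424 + t·368 = r:
  row A: (424, 1, 0)   [1·424 + 0·368 = 424]
  row B: (368, 0, 1)   [0·424 + 1·368 = 368]
  424 = 1·368 + 56   → row C = row A − 1·row B = (56, 1, −1)   [check: 1·424 − 1·368 = 56]
  368 = 6·56 + 32   → row D = row B − 6·row C = (32, −6, 7)   [check: −6·424 + 7·368 = 32]
  56 = 1·32 + 24   → row E = row C − 1·row D = (24, 7, −8)   [check: 7·424 − 8·368 = 24]
  32 = 1·24 + 8   → row F = row D − 1·row E = (8, −13, 15)   [check: −13·424 + 15·368 = 8]
  24 = 3·8 + 0   → remainder 0, stop. gcd = 8 (last nonzero row F).
So gcd(368, 424) = 8, with Bézout identity −13·424 + 15·368 = 8. Containment (⊇): the Bézout identity exhibits 8 as an element of (368, 424), giving (8) ⊆ (368, 424). Containment (⊆): since 8 | 368 and 8 | 424 (368 = 8·46, 424 = 8·53), every Z-linear combination of 368 and 424 is divisible by 8, so (368, 424) ⊆ (8). Therefore (368, 424) = (8), d = 8.

Final answer: (368, 424) = (8); d = 8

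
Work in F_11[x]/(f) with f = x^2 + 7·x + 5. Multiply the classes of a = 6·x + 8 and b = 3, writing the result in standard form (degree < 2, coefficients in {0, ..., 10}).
a · b ≡ 7·x + 2 (mod f(x))

Multiply as integer polynomials: a · b = 18·x + 24. Reducing coefficients mod 11: a · b ≡ 7·x + 2. This already has degree < 2, so no reduction by f is needed. Hence a · b ≡ 7·x + 2 in F_11[x]/(f).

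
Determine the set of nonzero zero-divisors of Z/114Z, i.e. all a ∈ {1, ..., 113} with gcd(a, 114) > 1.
An element a ∈ Z/114Z (with a ≠ 0) is a zero-divisor iff gcd(a, 114) > 1 (because a is a unit precisely when gcd(a, n) = 1, and in Z/nZ every nonzero, non-unit element is a zero-divisor). Scan a = 1, ..., 113 and keep those with gcd(a, 114) > 1:
  gcd(2, 114) = 2, gcd(3, 114) = 3, gcd(4, 114) = 2, gcd(6, 114) = 6, gcd(8, 114) = 2, gcd(9, 114) = 3, gcd(10, 114) = 2, gcd(12, 114) = 6, gcd(14, 114) = 2, gcd(15, 114) = 3, gcd(16, 114) = 2, gcd(18, 114) = 6, gcd(19, 114) = 19, gcd(20, 114) = 2, gcd(21, 114) = 3, gcd(22, 114) = 2, gcd(24, 114) = 6, gcd(26, 114) = 2, gcd(27, 114) = 3, gcd(28, 114) = 2, gcd(30, 114) = 6, gcd(32, 114) = 2, gcd(33, 114) = 3, gcd(34, 114) = 2, gcd(36, 114) = 6, gcd(38, 114) = 38, gcd(39, 114) = 3, gcd(40, 114) = 2, gcd(42, 114) = 6, gcd(44, 114) = 2, gcd(45, 114) = 3, gcd(46, 114) = 2, gcd(48, 114) = 6, gcd(50, 114) = 2, gcd(51, 114) = 3, gcd(52, 114) = 2, gcd(54, 114) = 6, gcd(56, 114) = 2, gcd(57, 114) = 57, gcd(58, 114) = 2, gcd(60, 114) = 6, gcd(62, 114) = 2, gcd(63, 114) = 3, gcd(64, 114) = 2, gcd(66, 114) = 6, gcd(68, 114) = 2, gcd(69, 114) = 3, gcd(70, 114) = 2, gcd(72, 114) = 6, gcd(74, 114) = 2, gcd(75, 114) = 3, gcd(76, 114) = 38, gcd(78, 114) = 6, gcd(80, 114) = 2, gcd(81, 114) = 3, gcd(82, 114) = 2, gcd(84, 114) = 6, gcd(86, 114) = 2, gcd(87, 114) = 3, gcd(88, 114) = 2, gcd(90, 114) = 6, gcd(92, 114) = 2, gcd(93, 114) = 3, gcd(94, 114) = 2, gcd(95, 114) = 19, gcd(96, 114) = 6, gcd(98, 114) = 2, gcd(99, 114) = 3, gcd(100, 114) = 2, gcd(102, 114) = 6, gcd(104, 114) = 2, gcd(105, 114) = 3, gcd(106, 114) = 2, gcd(108, 114) = 6, gcd(110, 114) = 2, gcd(111, 114) = 3, gcd(112, 114) = 2.
All other a ∈ {1, ..., 113} have gcd(a, 114) = 1 and are units. So the nonzero zero-divisors are exactly the 77 values of a appearing in this scan.

Final answer: nonzero zero-divisors of Z/114Z = {2, 3, 4, 6, 8, 9, 10, 12, 14, 15, 16, 18, 19, 20, 21, 22, 24, 26, 27, 28, 30, 32, 33, 34, 36, 38, 39, 40, 42, 44, 45, 46, 48, 50, 51, 52, 54, 56, 57, 58, 60, 62, 63, 64, 66, 68, 69, 70, 72, 74, 75, 76, 78, 80, 81, 82, 84, 86, 87, 88, 90, 92, 93, 94, 95, 96, 98, 99, 100, 102, 104, 105, 106, 108, 110, 111, 112}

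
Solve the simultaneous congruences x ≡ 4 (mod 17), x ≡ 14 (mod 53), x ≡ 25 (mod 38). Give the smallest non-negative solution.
x ≡ 5155 (mod 34238); the representative in [0, 34238) is 5155

The moduli 17, 53, 38 are pairwise coprime, so by the CRT there is a unique solution mod 17·53·38 = 34238.
Solve by successive substitution. Start with x ≡ 4 (mod 17).
  Combine with x ≡ 14 (mod 53): write x = 4 + 17·t and require 4 + 17·t ≡ 14 (mod 53), i.e. 17·t ≡ 14 − 4 ≡ 10 (mod 53). Since 17^(−1) ≡ 25 (mod 53), t ≡ 25·10 ≡ 38 (mod 53). So x ≡ 4 + 17·38 = 650 (mod 901).
  Combine with x ≡ 25 (mod 38): write x = 650 + 901·t and require 650 + 901·t ≡ 25 (mod 38), i.e. 901·t ≡ 25 − 650 ≡ 21 (mod 38). Since 901^(−1) ≡ 31 (mod 38) (901 ≡ 27 (mod 38)), t ≡ 31·21 ≡ 5 (mod 38). So x ≡ 650 + 901·5 = 5155 (mod 34238).
Unique solution in [0, 34238): x = 5155.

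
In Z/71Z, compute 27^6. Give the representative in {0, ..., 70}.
Use repeated squaring. Binary(6) = 110. Walk through the bits of the exponent 6 left-to-right: at each bit after the leading one, square the running value, then multiply by 27 if the bit is 1 (always reducing mod 71):
  bit 1 = 1 (leading): start with 27.
  bit 2 = 1: square 27^2 = 729 ≡ 19; bit is 1, so multiply 19·27 = 513 ≡ 16 (mod 71).
  bit 3 = 0: square 16^2 = 256 ≡ 43 (mod 71).
Final value: 27^6 ≡ 43 (mod 71).

Final answer: 43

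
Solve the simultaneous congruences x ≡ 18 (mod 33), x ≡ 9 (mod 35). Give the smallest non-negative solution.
The moduli 33, 35 are pairwise coprime, so by the CRT there is a unique solution mod 33·35 = 1155.
Solve by successive substitution. Start with x ≡ 18 (mod 33).
  Combine with x ≡ 9 (mod 35): write x = 18 + 33·t and require 18 + 33·t ≡ 9 (mod 35), i.e. 33·t ≡ 9 − 18 ≡ 26 (mod 35). Since 33^(−1) ≡ 17 (mod 35), t ≡ 17·26 ≡ 22 (mod 35). So x ≡ 18 + 33·22 = 744 (mod 1155).
Unique solution in [0, 1155): x = 744.

Final answer: x ≡ 744 (mod 1155); the representative in [0, 1155) is 744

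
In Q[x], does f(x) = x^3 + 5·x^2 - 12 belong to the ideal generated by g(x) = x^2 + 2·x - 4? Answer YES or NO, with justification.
NO

In Q[x] the ideal (g) consists of all multiples of g, so f ∈ (g) iff g | f, i.e. iff the remainder of f on division by g is 0. Divide f by g (g is monic, so eliminate the leading term of the running remainder at each step):
  leading term x^3: subtract (x)·g(x) = x^3 + 2·x^2 - 4·x, leaving 3·x^2 + 4·x - 12
  leading term 3·x^2: subtract (3)·g(x) = 3·x^2 + 6·x - 12, leaving -2·x
The remainder r(x) = -2·x ≠ 0 (and deg r < deg g), so g ∤ f, i.e. f ∉ (g).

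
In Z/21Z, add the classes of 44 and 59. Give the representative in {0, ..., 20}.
19

Reduce the summands first: 44 ≡ 2, 59 ≡ 17 (mod 21), so 44 + 59 ≡ 2 + 17 (mod 21). 2 + 17 = 19; 19 = 0·21 + 19, so (44 + 59) mod 21 = 19.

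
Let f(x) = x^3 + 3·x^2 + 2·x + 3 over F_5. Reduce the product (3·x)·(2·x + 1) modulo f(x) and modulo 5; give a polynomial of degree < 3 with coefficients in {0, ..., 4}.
a · b ≡ x^2 + 3·x (mod f(x))

Multiply as integer polynomials: a · b = 6·x^2 + 3·x. Reducing coefficients mod 5: a · b ≡ x^2 + 3·x. This already has degree < 3, so no reduction by f is needed. Hence a · b ≡ x^2 + 3·x in F_5[x]/(f).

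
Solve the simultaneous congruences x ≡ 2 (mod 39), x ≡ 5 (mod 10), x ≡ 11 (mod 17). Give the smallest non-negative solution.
x ≡ 3785 (mod 6630); the representative in [0, 6630) is 3785

The moduli 39, 10, 17 are pairwise coprime, so by the CRT there is a unique solution mod 39·10·17 = 6630.
Solve by successive substitution. Start with x ≡ 2 (mod 39).
  Combine with x ≡ 5 (mod 10): write x = 2 + 39·t and require 2 + 39·t ≡ 5 (mod 10), i.e. 39·t ≡ 5 − 2 ≡ 3 (mod 10). Since 39^(−1) ≡ 9 (mod 10) (39 ≡ 9 (mod 10)), t ≡ 9·3 ≡ 7 (mod 10). So x ≡ 2 + 39·7 = 275 (mod 390).
  Combine with x ≡ 11 (mod 17): write x = 275 + 390·t and require 275 + 390·t ≡ 11 (mod 17), i.e. 390·t ≡ 11 − 275 ≡ 8 (mod 17). Since 390^(−1) ≡ 16 (mod 17) (390 ≡ 16 (mod 17)), t ≡ 16·8 ≡ 9 (mod 17). So x ≡ 275 + 390·9 = 3785 (mod 6630).
Unique solution in [0, 6630): x = 3785.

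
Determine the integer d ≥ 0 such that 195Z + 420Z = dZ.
(195, 420) = (15); d = 15

In the PID Z, (a, b) is generated by gcd(a, b). Compute gcd(420, 195) with the extended Euclidean algorithm, tracking rows (r, s, t) with s·420 + t·195 = r:
  row A: (420, 1, 0)   [1·420 + 0·195 = 420]
  row B: (195, 0, 1)   [0·420 + 1·195 = 195]
  420 = 2·195 + 30   → row C = row A − 2·row B = (30, 1, −2)   [check: 1·420 − 2·195 = 30]
  195 = 6·30 + 15   → row D = row B − 6·row C = (15, −6, 13)   [check: −6·420 + 13·195 = 15]
  30 = 2·15 + 0   → remainder 0, stop. gcd = 15 (last nonzero row D).
So gcd(195, 420) = 15, with Bézout identity −6·420 + 13·195 = 15. Containment (⊇): the Bézout identity exhibits 15 as an element of (195, 420), giving (15) ⊆ (195, 420). Containment (⊆): since 15 | 195 and 15 | 420 (195 = 15·13, 420 = 15·28), every Z-linear combination of 195 and 420 is divisible by 15, so (195, 420) ⊆ (15). Therefore (195, 420) = (15), d = 15.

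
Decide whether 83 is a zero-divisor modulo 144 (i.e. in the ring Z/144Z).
NO

gcd(83, 144) = 1, so 83 is a unit in Z/144Z (it has a multiplicative inverse). A unit cannot be a zero-divisor: if 83·b ≡ 0 then multiplying both sides by 83^(−1) gives b ≡ 0. So 83 is not a zero-divisor.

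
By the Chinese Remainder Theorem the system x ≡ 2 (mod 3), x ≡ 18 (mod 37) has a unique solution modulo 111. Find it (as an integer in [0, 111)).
The moduli 3, 37 are pairwise coprime, so by the CRT there is a unique solution mod 3·37 = 111.
Solve by successive substitution. Start with x ≡ 2 (mod 3).
  Combine with x ≡ 18 (mod 37): write x = 2 + 3·t and require 2 + 3·t ≡ 18 (mod 37), i.e. 3·t ≡ 18 − 2 ≡ 16 (mod 37). Since 3^(−1) ≡ 25 (mod 37), t ≡ 25·16 ≡ 30 (mod 37). So x ≡ 2 + 3·30 = 92 (mod 111).
Unique solution in [0, 111): x = 92.

Final answer: x ≡ 92 (mod 111); the representative in [0, 111) is 92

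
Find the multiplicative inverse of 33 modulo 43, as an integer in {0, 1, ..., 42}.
Apply the extended Euclidean algorithm to (43, 33), tracking rows (r, s, t) with s·43 + t·33 = r. Each division r_prev = q·r_cur + r_new produces the new row as (previous row) − q·(current row):
  row A: (43, 1, 0)   [1·43 + 0·33 = 43]
  row B: (33, 0, 1)   [0·43 + 1·33 = 33]
  43 = 1·33 + 10   → row C = row A − 1·row B = (10, 1, −1)   [check: 1·43 − 1·33 = 10]
  33 = 3·10 + 3   → row D = row B − 3·row C = (3, −3, 4)   [check: −3·43 + 4·33 = 3]
  10 = 3·3 + 1   → row E = row C − 3·row D = (1, 10, −13)   [check: 10·43 − 13·33 = 1]
  3 = 3·1 + 0   → remainder 0, stop. gcd = 1 (last nonzero row E).
The gcd is 1, so 33 is invertible mod 43. The last nonzero row gives 10·43 − 13·33 = 1, so t = −13. So 33^(−1) ≡ −13 ≡ 30 (mod 43). Verify: 33 · 30 = 990 ≡ 1 (mod 43). ✓

Final answer: 33^(−1) ≡ 30 (mod 43)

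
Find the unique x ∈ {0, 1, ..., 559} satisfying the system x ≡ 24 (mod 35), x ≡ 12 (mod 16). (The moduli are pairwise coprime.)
x ≡ 444 (mod 560); the representative in [0, 560) is 444

The moduli 35, 16 are pairwise coprime, so by the CRT there is a unique solution mod 35·16 = 560.
Solve by successive substitution. Start with x ≡ 24 (mod 35).
  Combine with x ≡ 12 (mod 16): write x = 24 + 35·t and require 24 + 35·t ≡ 12 (mod 16), i.e. 35·t ≡ 12 − 24 ≡ 4 (mod 16). Since 35^(−1) ≡ 11 (mod 16) (35 ≡ 3 (mod 16)), t ≡ 11·4 ≡ 12 (mod 16). So x ≡ 24 + 35·12 = 444 (mod 560).
Unique solution in [0, 560): x = 444.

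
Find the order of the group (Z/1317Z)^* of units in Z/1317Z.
|(Z/1317Z)^*| = 876

(Z/1317Z)^* consists of the classes a with gcd(a, 1317) = 1, so its order is φ(1317). φ is multiplicative, with φ(p^e) = p^e − p^(e−1). Factorise 1317 = 3 · 439. Then
  φ(1317) = (3 − 1) · (439 − 1) = 2 · 438 = 876.
Thus |(Z/1317Z)^*| = 876.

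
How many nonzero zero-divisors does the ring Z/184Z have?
In Z/184Z each nonzero element is either a unit (gcd with 184 is 1) or a zero-divisor (gcd > 1). The number of units is φ(184): factorise 184 = 2^3 · 23, so φ(184) = (2^3 − 2^2) · (23 − 1) = 4 · 22 = 88. The nonzero elements number 184 − 1 = 183. Hence the nonzero zero-divisors number 183 − 88 = 95.

Final answer: Z/184Z has 95 nonzero zero-divisors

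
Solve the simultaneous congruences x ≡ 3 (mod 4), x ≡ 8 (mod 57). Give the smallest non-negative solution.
x ≡ 179 (mod 228); the representative in [0, 228) is 179

The moduli 4, 57 are pairwise coprime, so by the CRT there is a unique solution mod 4·57 = 228.
Solve by successive substitution. Start with x ≡ 3 (mod 4).
  Combine with x ≡ 8 (mod 57): write x = 3 + 4·t and require 3 + 4·t ≡ 8 (mod 57), i.e. 4·t ≡ 8 − 3 ≡ 5 (mod 57). Since 4^(−1) ≡ 43 (mod 57), t ≡ 43·5 ≡ 44 (mod 57). So x ≡ 3 + 4·44 = 179 (mod 228).
Unique solution in [0, 228): x = 179.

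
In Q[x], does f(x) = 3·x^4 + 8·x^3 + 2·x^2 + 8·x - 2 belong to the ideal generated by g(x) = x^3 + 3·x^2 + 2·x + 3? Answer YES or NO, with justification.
NO

In Q[x] the ideal (g) consists of all multiples of g, so f ∈ (g) iff g | f, i.e. iff the remainder of f on division by g is 0. Divide f by g (g is monic, so eliminate the leading term of the running remainder at each step):
  leading term 3·x^4: subtract (3·x)·g(x) = 3·x^4 + 9·x^3 + 6·x^2 + 9·x, leaving -x^3 - 4·x^2 - x - 2
  leading term -x^3: subtract (-1)·g(x) = -x^3 - 3·x^2 - 2·x - 3, leaving -x^2 + x + 1
The remainder r(x) = -x^2 + x + 1 ≠ 0 (and deg r < deg g), so g ∤ f, i.e. f ∉ (g).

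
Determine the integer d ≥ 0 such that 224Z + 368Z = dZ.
In the PID Z, (a, b) is generated by gcd(a, b). Compute gcd(368, 224) with the extended Euclidean algorithm, tracking rows (r, s, t) with s·368 + t·224 = r:
  row A: (368, 1, 0)   [1·368 + 0·224 = 368]
  row B: (224, 0, 1)   [0·368 + 1·224 = 224]
  368 = 1·224 + 144   → row C = row A − 1·row B = (144, 1, −1)   [check: 1·368 − 1·224 = 144]
  224 = 1·144 + 80   → row D = row B − 1·row C = (80, −1, 2)   [check: −1·368 + 2·224 = 80]
  144 = 1·80 + 64   → row E = row C − 1·row D = (64, 2, −3)   [check: 2·368 − 3·224 = 64]
  80 = 1·64 + 16   → row F = row D − 1·row E = (16, −3, 5)   [check: −3·368 + 5·224 = 16]
  64 = 4·16 + 0   → remainder 0, stop. gcd = 16 (last nonzero row F).
So gcd(224, 368) = 16, with Bézout identity −3·368 + 5·224 = 16. Containment (⊇): the Bézout identity exhibits 16 as an element of (224, 368), giving (16) ⊆ (224, 368). Containment (⊆): since 16 | 224 and 16 | 368 (224 = 16·14, 368 = 16·23), every Z-linear combination of 224 and 368 is divisible by 16, so (224, 368) ⊆ (16). Therefore (224, 368) = (16), d = 16.

Final answer: (224, 368) = (16); d = 16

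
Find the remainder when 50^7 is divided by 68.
Use repeated squaring. Binary(7) = 111. Walk through the bits of the exponent 7 left-to-right: at each bit after the leading one, square the running value, then multiply by 50 if the bit is 1 (always reducing mod 68):
  bit 1 = 1 (leading): start with 50.
  bit 2 = 1: square 50^2 = 2500 ≡ 52; bit is 1, so multiply 52·50 = 2600 ≡ 16 (mod 68).
  bit 3 = 1: square 16^2 = 256 ≡ 52; bit is 1, so multiply 52·50 = 2600 ≡ 16 (mod 68).
Final value: 50^7 ≡ 16 (mod 68).

Final answer: 16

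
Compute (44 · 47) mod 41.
18

Reduce the factors first: 44 ≡ 3, 47 ≡ 6 (mod 41), so 44 · 47 ≡ 3 · 6 (mod 41). 3 · 6 = 18. Dividing by 41: 18 = 0·41 + 18. So (44 · 47) mod 41 = 18.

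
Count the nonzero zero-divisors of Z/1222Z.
In Z/1222Z each nonzero element is either a unit (gcd with 1222 is 1) or a zero-divisor (gcd > 1). The number of units is φ(1222): factorise 1222 = 2 · 13 · 47, so φ(1222) = (2 − 1) · (13 − 1) · (47 − 1) = 1 · 12 · 46 = 552. The nonzero elements number 1222 − 1 = 1221. Hence the nonzero zero-divisors number 1221 − 552 = 669.

Final answer: Z/1222Z has 669 nonzero zero-divisors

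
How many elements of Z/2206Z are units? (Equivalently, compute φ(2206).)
Z/2206Z has φ(2206) = 1102 units

An element a ∈ Z/2206Z is a unit iff gcd(a, 2206) = 1, so the number of units is φ(2206). φ is multiplicative, with φ(p^e) = p^e − p^(e−1). Factorise 2206 = 2 · 1103. Then
  φ(2206) = (2 − 1) · (1103 − 1) = 1 · 1102 = 1102.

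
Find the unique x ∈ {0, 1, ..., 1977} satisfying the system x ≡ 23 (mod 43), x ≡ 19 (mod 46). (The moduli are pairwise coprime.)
x ≡ 1399 (mod 1978); the representative in [0, 1978) is 1399

The moduli 43, 46 are pairwise coprime, so by the CRT there is a unique solution mod 43·46 = 1978.
Solve by successive substitution. Start with x ≡ 23 (mod 43).
  Combine with x ≡ 19 (mod 46): write x = 23 + 43·t and require 23 + 43·t ≡ 19 (mod 46), i.e. 43·t ≡ 19 − 23 ≡ 42 (mod 46). Since 43^(−1) ≡ 15 (mod 46), t ≡ 15·42 ≡ 32 (mod 46). So x ≡ 23 + 43·32 = 1399 (mod 1978).
Unique solution in [0, 1978): x = 1399.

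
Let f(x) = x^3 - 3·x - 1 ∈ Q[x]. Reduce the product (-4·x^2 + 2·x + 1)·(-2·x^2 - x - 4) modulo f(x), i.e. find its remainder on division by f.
a · b ≡ 36·x^2 - x - 4 (mod f(x))

First multiply in Q[x] without reducing: a · b = 8·x^4 + 12·x^2 - 9·x - 4. Now divide by f(x) = x^3 - 3·x - 1, eliminating the leading term at each step:
  leading term 8·x^4: subtract (8·x)·f(x) = 8·x^4 - 24·x^2 - 8·x, leaving 36·x^2 - x - 4
The degree is now < 3, so this is the remainder. Hence a · b ≡ 36·x^2 - x - 4 in Q[x]/(f).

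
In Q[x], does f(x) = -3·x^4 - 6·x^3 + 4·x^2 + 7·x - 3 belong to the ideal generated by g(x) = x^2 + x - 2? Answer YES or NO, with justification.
In Q[x] the ideal (g) consists of all multiples of g, so f ∈ (g) iff g | f, i.e. iff the remainder of f on division by g is 0. Divide f by g (g is monic, so eliminate the leading term of the running remainder at each step):
  leading term -3·x^4: subtract (-3·x^2)·g(x) = -3·x^4 - 3·x^3 + 6·x^2, leaving -3·x^3 - 2·x^2 + 7·x - 3
  leading term -3·x^3: subtract (-3·x)·g(x) = -3·x^3 - 3·x^2 + 6·x, leaving x^2 + x - 3
  leading term x^2: subtract (1)·g(x) = x^2 + x - 2, leaving -1
The remainder r(x) = -1 ≠ 0 (and deg r < deg g), so g ∤ f, i.e. f ∉ (g).

Final answer: NO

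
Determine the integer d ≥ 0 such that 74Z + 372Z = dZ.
In the PID Z, (a, b) is generated by gcd(a, b). Compute gcd(372, 74) with the extended Euclidean algorithm, tracking rows (r, s, t) with s·372 + t·74 = r:
  row A: (372, 1, 0)   [1·372 + 0·74 = 372]
  row B: (74, 0, 1)   [0·372 + 1·74 = 74]
  372 = 5·74 + 2   → row C = row A − 5·row B = (2, 1, −5)   [check: 1·372 − 5·74 = 2]
  74 = 37·2 + 0   → remainder 0, stop. gcd = 2 (last nonzero row C).
So gcd(74, 372) = 2, with Bézout identity 1·372 − 5·74 = 2. Containment (⊇): the Bézout identity exhibits 2 as an element of (74, 372), giving (2) ⊆ (74, 372). Containment (⊆): since 2 | 74 and 2 | 372 (74 = 2·37, 372 = 2·186), every Z-linear combination of 74 and 372 is divisible by 2, so (74, 372) ⊆ (2). Therefore (74, 372) = (2), d = 2.

Final answer: (74, 372) = (2); d = 2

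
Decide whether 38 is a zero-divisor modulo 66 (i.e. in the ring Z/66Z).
YES

gcd(38, 66) = 2 > 1, so 38 is not a unit in Z/66Z. In Z/nZ every nonzero non-unit is a zero-divisor: explicitly, take b = 66/gcd = 33 ≠ 0 (mod 66); then 38·33 = 1254 = 19·66, i.e. 38·33 ≡ 0 (mod 66). So 38 is a zero-divisor.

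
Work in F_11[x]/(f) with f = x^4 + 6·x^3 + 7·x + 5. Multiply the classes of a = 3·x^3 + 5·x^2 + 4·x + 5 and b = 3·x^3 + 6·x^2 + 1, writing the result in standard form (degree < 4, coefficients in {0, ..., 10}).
Multiply as integer polynomials: a · b = 9·x^6 + 33·x^5 + 42·x^4 + 42·x^3 + 35·x^2 + 4·x + 5. Reducing coefficients mod 11: a · b ≡ 9·x^6 + 9·x^4 + 9·x^3 + 2·x^2 + 4·x + 5. Now divide by f(x) = x^4 + 6·x^3 + 7·x + 5 in F_11[x], eliminating the leading term at each step:
  leading term 9·x^6: subtract (9·x^2)·f(x) = 9·x^6 + 10·x^5 + 8·x^3 + x^2, leaving x^5 + 9·x^4 + x^3 + x^2 + 4·x + 5 (coefficients mod 11)
  leading term x^5: subtract (x)·f(x) = x^5 + 6·x^4 + 7·x^2 + 5·x, leaving 3·x^4 + x^3 + 5·x^2 + 10·x + 5 (coefficients mod 11)
  leading term 3·x^4: subtract (3)·f(x) = 3·x^4 + 7·x^3 + 10·x + 4, leaving 5·x^3 + 5·x^2 + 1 (coefficients mod 11)
The degree is now < 4, so this is the remainder. Hence a · b ≡ 5·x^3 + 5·x^2 + 1 in F_11[x]/(f).

Final answer: a · b ≡ 5·x^3 + 5·x^2 + 1 (mod f(x))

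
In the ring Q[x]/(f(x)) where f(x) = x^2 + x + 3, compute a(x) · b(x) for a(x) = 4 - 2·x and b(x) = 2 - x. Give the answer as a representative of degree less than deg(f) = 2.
a · b ≡ 2 - 10·x (mod f(x))

First multiply in Q[x] without reducing: a · b = 2·x^2 - 8·x + 8. Now divide by f(x) = x^2 + x + 3, eliminating the leading term at each step:
  leading term 2·x^2: subtract (2)·f(x) = 2·x^2 + 2·x + 6, leaving 2 - 10·x
The degree is now < 2, so this is the remainder. Hence a · b ≡ 2 - 10·x in Q[x]/(f).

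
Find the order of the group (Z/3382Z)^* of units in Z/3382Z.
(Z/3382Z)^* consists of the classes a with gcd(a, 3382) = 1, so its order is φ(3382). φ is multiplicative, with φ(p^e) = p^e − p^(e−1). Factorise 3382 = 2 · 19 · 89. Then
  φ(3382) = (2 − 1) · (19 − 1) · (89 − 1) = 1 · 18 · 88 = 1584.
Thus |(Z/3382Z)^*| = 1584.

Final answer: |(Z/3382Z)^*| = 1584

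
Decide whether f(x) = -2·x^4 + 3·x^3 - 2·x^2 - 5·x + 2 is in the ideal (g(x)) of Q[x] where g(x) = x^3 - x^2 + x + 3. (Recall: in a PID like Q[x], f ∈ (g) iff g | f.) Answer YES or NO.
In Q[x] the ideal (g) consists of all multiples of g, so f ∈ (g) iff g | f, i.e. iff the remainder of f on division by g is 0. Divide f by g (g is monic, so eliminate the leading term of the running remainder at each step):
  leading term -2·x^4: subtract (-2·x)·g(x) = -2·x^4 + 2·x^3 - 2·x^2 - 6·x, leaving x^3 + x + 2
  leading term x^3: subtract (1)·g(x) = x^3 - x^2 + x + 3, leaving x^2 - 1
The remainder r(x) = x^2 - 1 ≠ 0 (and deg r < deg g), so g ∤ f, i.e. f ∉ (g).

Final answer: NO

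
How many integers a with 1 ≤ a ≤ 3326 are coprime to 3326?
The number of a ∈ {1, ..., 3326} with gcd(a, 3326) = 1 is by definition Euler's totient φ(3326). φ is multiplicative, with φ(p^e) = p^e − p^(e−1). Factorise 3326 = 2 · 1663. Then
  φ(3326) = (2 − 1) · (1663 − 1) = 1 · 1662 = 1662.
So there are 1662 such integers.

Final answer: 1662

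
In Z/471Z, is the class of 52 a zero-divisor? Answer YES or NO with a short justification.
gcd(52, 471) = 1, so 52 is a unit in Z/471Z (it has a multiplicative inverse). A unit cannot be a zero-divisor: if 52·b ≡ 0 then multiplying both sides by 52^(−1) gives b ≡ 0. So 52 is not a zero-divisor.

Final answer: NO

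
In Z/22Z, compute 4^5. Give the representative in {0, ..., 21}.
Use repeated squaring. Binary(5) = 101. Walk through the bits of the exponent 5 left-to-right: at each bit after the leading one, square the running value, then multiply by 4 if the bit is 1 (always reducing mod 22):
  bit 1 = 1 (leading): start with 4.
  bit 2 = 0: square 4^2 = 16 (mod 22).
  bit 3 = 1: square 16^2 = 256 ≡ 14; bit is 1, so multiply 14·4 = 56 ≡ 12 (mod 22).
Final value: 4^5 ≡ 12 (mod 22).

Final answer: 12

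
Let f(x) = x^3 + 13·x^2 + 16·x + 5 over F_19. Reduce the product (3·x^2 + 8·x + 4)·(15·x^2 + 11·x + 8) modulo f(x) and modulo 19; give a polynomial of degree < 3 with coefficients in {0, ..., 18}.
a · b ≡ 14·x^2 + 12·x + 7 (mod f(x))

Multiply as integer polynomials: a · b = 45·x^4 + 153·x^3 + 172·x^2 + 108·x + 32. Reducing coefficients mod 19: a · b ≡ 7·x^4 + x^3 + x^2 + 13·x + 13. Now divide by f(x) = x^3 + 13·x^2 + 16·x + 5 in F_19[x], eliminating the leading term at each step:
  leading term 7·x^4: subtract (7·x)·f(x) = 7·x^4 + 15·x^3 + 17·x^2 + 16·x, leaving 5·x^3 + 3·x^2 + 16·x + 13 (coefficients mod 19)
  leading term 5·x^3: subtract (5)·f(x) = 5·x^3 + 8·x^2 + 4·x + 6, leaving 14·x^2 + 12·x + 7 (coefficients mod 19)
The degree is now < 3, so this is the remainder. Hence a · b ≡ 14·x^2 + 12·x + 7 in F_19[x]/(f).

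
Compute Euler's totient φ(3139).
φ is multiplicative, with φ(p^e) = p^e − p^(e−1). Factorise 3139 = 43 · 73. Then
  φ(3139) = (43 − 1) · (73 − 1) = 42 · 72 = 3024.

Final answer: φ(3139) = 3024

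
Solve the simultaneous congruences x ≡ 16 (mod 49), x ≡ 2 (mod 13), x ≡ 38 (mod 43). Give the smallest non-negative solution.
x ≡ 3005 (mod 27391); the representative in [0, 27391) is 3005

The moduli 49, 13, 43 are pairwise coprime, so by the CRT there is a unique solution mod 49·13·43 = 27391.
Solve by successive substitution. Start with x ≡ 16 (mod 49).
  Combine with x ≡ 2 (mod 13): write x = 16 + 49·t and require 16 + 49·t ≡ 2 (mod 13), i.e. 49·t ≡ 2 − 16 ≡ 12 (mod 13). Since 49^(−1) ≡ 4 (mod 13) (49 ≡ 10 (mod 13)), t ≡ 4·12 ≡ 9 (mod 13). So x ≡ 16 + 49·9 = 457 (mod 637).
  Combine with x ≡ 38 (mod 43): write x = 457 + 637·t and require 457 + 637·t ≡ 38 (mod 43), i.e. 637·t ≡ 38 − 457 ≡ 11 (mod 43). Since 637^(−1) ≡ 16 (mod 43) (637 ≡ 35 (mod 43)), t ≡ 16·11 ≡ 4 (mod 43). So x ≡ 457 + 637·4 = 3005 (mod 27391).
Unique solution in [0, 27391): x = 3005.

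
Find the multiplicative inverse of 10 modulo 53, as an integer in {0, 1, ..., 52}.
10^(−1) ≡ 16 (mod 53)

Apply the extended Euclidean algorithm to (53, 10), tracking rows (r, s, t) with s·53 + t·10 = r. Each division r_prev = q·r_cur + r_new produces the new row as (previous row) − q·(current row):
  row A: (53, 1, 0)   [1·53 + 0·10 = 53]
  row B: (10, 0, 1)   [0·53 + 1·10 = 10]
  53 = 5·10 + 3   → row C = row A − 5·row B = (3, 1, −5)   [check: 1·53 − 5·10 = 3]
  10 = 3·3 + 1   → row D = row B − 3·row C = (1, −3, 16)   [check: −3·53 + 16·10 = 1]
  3 = 3·1 + 0   → remainder 0, stop. gcd = 1 (last nonzero row D).
The gcd is 1, so 10 is invertible mod 53. The last nonzero row gives −3·53 + 16·10 = 1, so t = 16. So 10^(−1) ≡ 16 (mod 53). Verify: 10 · 16 = 160 ≡ 1 (mod 53). ✓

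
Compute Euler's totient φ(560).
φ is multiplicative, with φ(p^e) = p^e − p^(e−1). Factorise 560 = 2^4 · 5 · 7. Then
  φ(560) = (2^4 − 2^3) · (5 − 1) · (7 − 1) = 8 · 4 · 6 = 192.

Final answer: φ(560) = 192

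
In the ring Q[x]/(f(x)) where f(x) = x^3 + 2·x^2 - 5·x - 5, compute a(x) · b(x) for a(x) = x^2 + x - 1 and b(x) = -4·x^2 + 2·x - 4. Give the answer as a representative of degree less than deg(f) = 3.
a · b ≡ -30·x^2 + 4·x + 34 (mod f(x))

First multiply in Q[x] without reducing: a · b = -4·x^4 - 2·x^3 + 2·x^2 - 6·x + 4. Now divide by f(x) = x^3 + 2·x^2 - 5·x - 5, eliminating the leading term at each step:
  leading term -4·x^4: subtract (-4·x)·f(x) = -4·x^4 - 8·x^3 + 20·x^2 + 20·x, leaving 6·x^3 - 18·x^2 - 26·x + 4
  leading term 6·x^3: subtract (6)·f(x) = 6·x^3 + 12·x^2 - 30·x - 30, leaving -30·x^2 + 4·x + 34
The degree is now < 3, so this is the remainder. Hence a · b ≡ -30·x^2 + 4·x + 34 in Q[x]/(f).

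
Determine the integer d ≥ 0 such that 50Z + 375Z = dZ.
In the PID Z, (a, b) is generated by gcd(a, b). Compute gcd(375, 50) with the extended Euclidean algorithm, tracking rows (r, s, t) with s·375 + t·50 = r:
  row A: (375, 1, 0)   [1·375 + 0·50 = 375]
  row B: (50, 0, 1)   [0·375 + 1·50 = 50]
  375 = 7·50 + 25   → row C = row A − 7·row B = (25, 1, −7)   [check: 1·375 − 7·50 = 25]
  50 = 2·25 + 0   → remainder 0, stop. gcd = 25 (last nonzero row C).
So gcd(50, 375) = 25, with Bézout identity 1·375 − 7·50 = 25. Containment (⊇): the Bézout identity exhibits 25 as an element of (50, 375), giving (25) ⊆ (50, 375). Containment (⊆): since 25 | 50 and 25 | 375 (50 = 25·2, 375 = 25·15), every Z-linear combination of 50 and 375 is divisible by 25, so (50, 375) ⊆ (25). Therefore (50, 375) = (25), d = 25.

Final answer: (50, 375) = (25); d = 25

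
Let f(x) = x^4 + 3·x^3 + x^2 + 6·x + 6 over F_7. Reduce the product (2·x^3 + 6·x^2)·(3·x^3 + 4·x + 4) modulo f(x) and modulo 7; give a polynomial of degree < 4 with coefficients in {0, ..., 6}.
Multiply as integer polynomials: a · b = 6·x^6 + 18·x^5 + 8·x^4 + 32·x^3 + 24·x^2. Reducing coefficients mod 7: a · b ≡ 6·x^6 + 4·x^5 + x^4 + 4·x^3 + 3·x^2. Now divide by f(x) = x^4 + 3·x^3 + x^2 + 6·x + 6 in F_7[x], eliminating the leading term at each step:
  leading term 6·x^6: subtract (6·x^2)·f(x) = 6·x^6 + 4·x^5 + 6·x^4 + x^3 + x^2, leaving 2·x^4 + 3·x^3 + 2·x^2 (coefficients mod 7)
  leading term 2·x^4: subtract (2)·f(x) = 2·x^4 + 6·x^3 + 2·x^2 + 5·x + 5, leaving 4·x^3 + 2·x + 2 (coefficients mod 7)
The degree is now < 4, so this is the remainder. Hence a · b ≡ 4·x^3 + 2·x + 2 in F_7[x]/(f).

Final answer: a · b ≡ 4·x^3 + 2·x + 2 (mod f(x))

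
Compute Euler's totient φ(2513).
φ is multiplicative, with φ(p^e) = p^e − p^(e−1). Factorise 2513 = 7 · 359. Then
  φ(2513) = (7 − 1) · (359 − 1) = 6 · 358 = 2148.

Final answer: φ(2513) = 2148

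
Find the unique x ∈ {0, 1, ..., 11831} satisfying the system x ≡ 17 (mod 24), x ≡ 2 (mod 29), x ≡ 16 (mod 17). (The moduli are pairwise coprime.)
The moduli 24, 29, 17 are pairwise coprime, so by the CRT there is a unique solution mod 24·29·17 = 11832.
Solve by successive substitution. Start with x ≡ 17 (mod 24).
  Combine with x ≡ 2 (mod 29): write x = 17 + 24·t and require 17 + 24·t ≡ 2 (mod 29), i.e. 24·t ≡ 2 − 17 ≡ 14 (mod 29). Since 24^(−1) ≡ 23 (mod 29), t ≡ 23·14 ≡ 3 (mod 29). So x ≡ 17 + 24·3 = 89 (mod 696).
  Combine with x ≡ 16 (mod 17): write x = 89 + 696·t and require 89 + 696·t ≡ 16 (mod 17), i.e. 696·t ≡ 16 − 89 ≡ 12 (mod 17). Since 696^(−1) ≡ 16 (mod 17) (696 ≡ 16 (mod 17)), t ≡ 16·12 ≡ 5 (mod 17). So x ≡ 89 + 696·5 = 3569 (mod 11832).
Unique solution in [0, 11832): x = 3569.

Final answer: x ≡ 3569 (mod 11832); the representative in [0, 11832) is 3569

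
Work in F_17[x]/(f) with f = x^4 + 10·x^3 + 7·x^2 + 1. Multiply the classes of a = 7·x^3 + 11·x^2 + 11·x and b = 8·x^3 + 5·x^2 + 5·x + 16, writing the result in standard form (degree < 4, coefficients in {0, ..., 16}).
Multiply as integer polynomials: a · b = 56·x^6 + 123·x^5 + 178·x^4 + 222·x^3 + 231·x^2 + 176·x. Reducing coefficients mod 17: a · b ≡ 5·x^6 + 4·x^5 + 8·x^4 + x^3 + 10·x^2 + 6·x. Now divide by f(x) = x^4 + 10·x^3 + 7·x^2 + 1 in F_17[x], eliminating the leading term at each step:
  leading term 5·x^6: subtract (5·x^2)·f(x) = 5·x^6 + 16·x^5 + x^4 + 5·x^2, leaving 5·x^5 + 7·x^4 + x^3 + 5·x^2 + 6·x (coefficients mod 17)
  leading term 5·x^5: subtract (5·x)·f(x) = 5·x^5 + 16·x^4 + x^3 + 5·x, leaving 8·x^4 + 5·x^2 + x (coefficients mod 17)
  leading term 8·x^4: subtract (8)·f(x) = 8·x^4 + 12·x^3 + 5·x^2 + 8, leaving 5·x^3 + x + 9 (coefficients mod 17)
The degree is now < 4, so this is the remainder. Hence a · b ≡ 5·x^3 + x + 9 in F_17[x]/(f).

Final answer: a · b ≡ 5·x^3 + x + 9 (mod f(x))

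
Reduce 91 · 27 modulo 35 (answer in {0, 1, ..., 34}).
Reduce the factors first: 91 ≡ 21 (mod 35), so 91 · 27 ≡ 21 · 27 (mod 35). 21 · 27 = 567. Dividing by 35: 567 = 16·35 + 7. So (91 · 27) mod 35 = 7.

Final answer: 7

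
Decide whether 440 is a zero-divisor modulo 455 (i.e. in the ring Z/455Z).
gcd(440, 455) = 5 > 1, so 440 is not a unit in Z/455Z. In Z/nZ every nonzero non-unit is a zero-divisor: explicitly, take b = 455/gcd = 91 ≠ 0 (mod 455); then 440·91 = 40040 = 88·455, i.e. 440·91 ≡ 0 (mod 455). So 440 is a zero-divisor.

Final answer: YES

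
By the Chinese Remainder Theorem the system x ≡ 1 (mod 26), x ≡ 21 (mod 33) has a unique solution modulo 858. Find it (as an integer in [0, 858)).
x ≡ 417 (mod 858); the representative in [0, 858) is 417

The moduli 26, 33 are pairwise coprime, so by the CRT there is a unique solution mod 26·33 = 858.
Solve by successive substitution. Start with x ≡ 1 (mod 26).
  Combine with x ≡ 21 (mod 33): write x = 1 + 26·t and require 1 + 26·t ≡ 21 (mod 33), i.e. 26·t ≡ 21 − 1 ≡ 20 (mod 33). Since 26^(−1) ≡ 14 (mod 33), t ≡ 14·20 ≡ 16 (mod 33). So x ≡ 1 + 26·16 = 417 (mod 858).
Unique solution in [0, 858): x = 417.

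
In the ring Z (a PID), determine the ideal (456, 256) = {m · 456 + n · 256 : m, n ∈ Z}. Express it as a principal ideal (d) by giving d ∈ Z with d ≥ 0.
In the PID Z, (a, b) is generated by gcd(a, b). Compute gcd(456, 256) with the extended Euclidean algorithm, tracking rows (r, s, t) with s·456 + t·256 = r:
  row A: (456, 1, 0)   [1·456 + 0·256 = 456]
  row B: (256, 0, 1)   [0·456 + 1·256 = 256]
  456 = 1·256 + 200   → row C = row A − 1·row B = (200, 1, −1)   [check: 1·456 − 1·256 = 200]
  256 = 1·200 + 56   → row D = row B − 1·row C = (56, −1, 2)   [check: −1·456 + 2·256 = 56]
  200 = 3·56 + 32   → row E = row C − 3·row D = (32, 4, −7)   [check: 4·456 − 7·256 = 32]
  56 = 1·32 + 24   → row F = row D − 1·row E = (24, −5, 9)   [check: −5·456 + 9·256 = 24]
  32 = 1·24 + 8   → row G = row E − 1·row F = (8, 9, −16)   [check: 9·456 − 16·256 = 8]
  24 = 3·8 + 0   → remainder 0, stop. gcd = 8 (last nonzero row G).
So gcd(456, 256) = 8, with Bézout identity 9·456 − 16·256 = 8. Containment (⊇): the Bézout identity exhibits 8 as an element of (456, 256), giving (8) ⊆ (456, 256). Containment (⊆): since 8 | 456 and 8 | 256 (456 = 8·57, 256 = 8·32), every Z-linear combination of 456 and 256 is divisible by 8, so (456, 256) ⊆ (8). Therefore (456, 256) = (8), d = 8.

Final answer: (456, 256) = (8); d = 8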